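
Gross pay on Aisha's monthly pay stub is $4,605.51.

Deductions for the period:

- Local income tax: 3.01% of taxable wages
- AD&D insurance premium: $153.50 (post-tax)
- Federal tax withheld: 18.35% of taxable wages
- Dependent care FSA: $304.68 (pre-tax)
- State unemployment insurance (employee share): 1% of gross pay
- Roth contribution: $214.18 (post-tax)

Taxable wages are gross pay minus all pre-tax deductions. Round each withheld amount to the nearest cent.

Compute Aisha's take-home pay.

$2,968.44

Dependent care FSA: $304.68
Taxable wages = $4,605.51 − $304.68 = $4,300.83
Local income tax: $4,300.83 × 0.0301 = $129.45
Federal tax withheld: $4,300.83 × 0.1835 = $789.20
State unemployment insurance (employee share): $4,605.51 × 0.01 = $46.06
AD&D insurance premium: $153.50
Roth contribution: $214.18
Total deductions = $304.68 + $129.45 + $789.20 + $46.06 + $153.50 + $214.18 = $1,637.07
Net pay = $4,605.51 − $1,637.07 = $2,968.44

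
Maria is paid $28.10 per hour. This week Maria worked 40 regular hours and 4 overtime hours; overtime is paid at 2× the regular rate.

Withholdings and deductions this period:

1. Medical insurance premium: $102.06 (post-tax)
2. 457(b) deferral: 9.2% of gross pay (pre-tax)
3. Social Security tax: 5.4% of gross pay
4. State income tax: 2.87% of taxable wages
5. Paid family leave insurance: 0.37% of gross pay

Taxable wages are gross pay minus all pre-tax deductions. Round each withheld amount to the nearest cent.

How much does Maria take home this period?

$1,009.67

Regular pay: 40 × $28.10 = $1,124.00
Overtime pay: 4 × $28.10 × 2 = $224.80
Gross pay = $1,124.00 + $224.80 = $1,348.80
457(b) deferral: $1,348.80 × 0.092 = $124.09
Taxable wages = $1,348.80 − $124.09 = $1,224.71
State income tax: $1,224.71 × 0.0287 = $35.15
Social Security tax: $1,348.80 × 0.054 = $72.84
Paid family leave insurance: $1,348.80 × 0.0037 = $4.99
Medical insurance premium: $102.06
Total deductions = $124.09 + $35.15 + $72.84 + $4.99 + $102.06 = $339.13
Net pay = $1,348.80 − $339.13 = $1,009.67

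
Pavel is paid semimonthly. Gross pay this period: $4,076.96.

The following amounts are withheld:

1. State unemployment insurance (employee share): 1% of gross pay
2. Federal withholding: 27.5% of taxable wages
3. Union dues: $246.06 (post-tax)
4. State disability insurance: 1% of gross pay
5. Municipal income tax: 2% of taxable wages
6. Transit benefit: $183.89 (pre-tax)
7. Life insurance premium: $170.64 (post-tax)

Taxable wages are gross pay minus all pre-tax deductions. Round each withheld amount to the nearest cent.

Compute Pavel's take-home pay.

$2,246.38

Transit benefit: $183.89
Taxable wages = $4,076.96 − $183.89 = $3,893.07
Federal withholding: $3,893.07 × 0.275 = $1,070.59
Municipal income tax: $3,893.07 × 0.02 = $77.86
State disability insurance: $4,076.96 × 0.01 = $40.77
State unemployment insurance (employee share): $4,076.96 × 0.01 = $40.77
Union dues: $246.06
Life insurance premium: $170.64
Total deductions = $183.89 + $1,070.59 + $77.86 + $40.77 + $40.77 + $246.06 + $170.64 = $1,830.58
Net pay = $4,076.96 − $1,830.58 = $2,246.38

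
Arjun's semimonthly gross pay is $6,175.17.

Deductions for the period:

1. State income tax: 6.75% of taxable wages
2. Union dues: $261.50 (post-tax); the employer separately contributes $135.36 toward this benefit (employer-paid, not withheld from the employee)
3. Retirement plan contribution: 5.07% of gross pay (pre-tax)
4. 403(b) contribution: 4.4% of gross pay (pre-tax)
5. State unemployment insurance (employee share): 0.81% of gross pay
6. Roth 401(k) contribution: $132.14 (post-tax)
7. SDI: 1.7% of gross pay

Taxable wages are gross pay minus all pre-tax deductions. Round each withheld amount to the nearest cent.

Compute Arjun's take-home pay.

$4,664.39

Retirement plan contribution: $6,175.17 × 0.0507 = $313.08
403(b) contribution: $6,175.17 × 0.044 = $271.71
Pre-tax total = $313.08 + $271.71 = $584.79
Taxable wages = $6,175.17 − $584.79 = $5,590.38
State income tax: $5,590.38 × 0.0675 = $377.35
State unemployment insurance (employee share): $6,175.17 × 0.0081 = $50.02
SDI: $6,175.17 × 0.017 = $104.98
Union dues: $261.50
Roth 401(k) contribution: $132.14
(Employer's $135.36 toward union dues is not withheld from the employee.)
Total deductions = $313.08 + $271.71 + $377.35 + $50.02 + $104.98 + $261.50 + $132.14 = $1,510.78
Net pay = $6,175.17 − $1,510.78 = $4,664.39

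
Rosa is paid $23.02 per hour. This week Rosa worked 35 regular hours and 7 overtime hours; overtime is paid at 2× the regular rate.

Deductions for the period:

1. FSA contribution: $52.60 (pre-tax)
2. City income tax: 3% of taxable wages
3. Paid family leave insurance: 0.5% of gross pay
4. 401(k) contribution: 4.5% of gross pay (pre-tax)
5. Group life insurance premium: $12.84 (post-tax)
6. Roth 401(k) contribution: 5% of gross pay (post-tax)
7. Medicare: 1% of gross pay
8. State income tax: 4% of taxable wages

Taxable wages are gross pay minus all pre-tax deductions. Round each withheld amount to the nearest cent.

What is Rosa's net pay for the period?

Regular pay: 35 × $23.02 = $805.70
Overtime pay: 7 × $23.02 × 2 = $322.28
Gross pay = $805.70 + $322.28 = $1,127.98
401(k) contribution: $1,127.98 × 0.045 = $50.76
FSA contribution: $52.60
Pre-tax total = $50.76 + $52.60 = $103.36
Taxable wages = $1,127.98 − $103.36 = $1,024.62
State income tax: $1,024.62 × 0.04 = $40.98
City income tax: $1,024.62 × 0.03 = $30.74
Medicare: $1,127.98 × 0.01 = $11.28
Paid family leave insurance: $1,127.98 × 0.005 = $5.64
Roth 401(k) contribution: $1,127.98 × 0.05 = $56.40
Group life insurance premium: $12.84
Total deductions = $50.76 + $52.60 + $40.98 + $30.74 + $11.28 + $5.64 + $56.40 + $12.84 = $261.24
Net pay = $1,127.98 − $261.24 = $866.74

$866.74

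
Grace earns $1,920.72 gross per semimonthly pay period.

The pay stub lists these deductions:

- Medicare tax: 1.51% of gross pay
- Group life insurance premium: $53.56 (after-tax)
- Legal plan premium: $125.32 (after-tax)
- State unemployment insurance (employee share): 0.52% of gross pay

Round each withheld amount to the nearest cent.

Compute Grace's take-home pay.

State unemployment insurance (employee share): $1,920.72 × 0.0052 = $9.99
Medicare tax: $1,920.72 × 0.0151 = $29.00
Legal plan premium: $125.32
Group life insurance premium: $53.56
Total deductions = $9.99 + $29.00 + $125.32 + $53.56 = $217.87
Net pay = $1,920.72 − $217.87 = $1,702.85

$1,702.85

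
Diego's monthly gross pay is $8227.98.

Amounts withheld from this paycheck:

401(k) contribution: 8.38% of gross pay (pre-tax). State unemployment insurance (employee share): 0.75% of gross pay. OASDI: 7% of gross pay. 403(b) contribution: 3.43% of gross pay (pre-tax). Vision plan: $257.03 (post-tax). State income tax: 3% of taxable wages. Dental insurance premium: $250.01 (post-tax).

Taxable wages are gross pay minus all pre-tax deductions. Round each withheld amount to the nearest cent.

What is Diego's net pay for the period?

$5893.86

403(b) contribution: $8227.98 × 0.0343 = $282.22
401(k) contribution: $8227.98 × 0.0838 = $689.50
Pre-tax total = $282.22 + $689.50 = $971.72
Taxable wages = $8227.98 − $971.72 = $7256.26
State income tax: $7256.26 × 0.03 = $217.69
OASDI: $8227.98 × 0.07 = $575.96
State unemployment insurance (employee share): $8227.98 × 0.0075 = $61.71
Vision plan: $257.03
Dental insurance premium: $250.01
Total deductions = $282.22 + $689.50 + $217.69 + $575.96 + $61.71 + $257.03 + $250.01 = $2334.12
Net pay = $8227.98 − $2334.12 = $5893.86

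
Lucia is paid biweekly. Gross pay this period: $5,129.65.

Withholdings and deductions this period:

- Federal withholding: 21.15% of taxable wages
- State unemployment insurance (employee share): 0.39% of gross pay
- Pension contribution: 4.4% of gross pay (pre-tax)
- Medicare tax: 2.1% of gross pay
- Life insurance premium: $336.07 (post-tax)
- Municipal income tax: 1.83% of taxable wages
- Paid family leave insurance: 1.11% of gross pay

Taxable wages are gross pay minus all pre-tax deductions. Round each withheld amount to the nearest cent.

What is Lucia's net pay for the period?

$3,256.28

Pension contribution: $5,129.65 × 0.044 = $225.70
Taxable wages = $5,129.65 − $225.70 = $4,903.95
Federal withholding: $4,903.95 × 0.2115 = $1,037.19
Municipal income tax: $4,903.95 × 0.0183 = $89.74
State unemployment insurance (employee share): $5,129.65 × 0.0039 = $20.01
Medicare tax: $5,129.65 × 0.021 = $107.72
Paid family leave insurance: $5,129.65 × 0.0111 = $56.94
Life insurance premium: $336.07
Total deductions = $225.70 + $1,037.19 + $89.74 + $20.01 + $107.72 + $56.94 + $336.07 = $1,873.37
Net pay = $5,129.65 − $1,873.37 = $3,256.28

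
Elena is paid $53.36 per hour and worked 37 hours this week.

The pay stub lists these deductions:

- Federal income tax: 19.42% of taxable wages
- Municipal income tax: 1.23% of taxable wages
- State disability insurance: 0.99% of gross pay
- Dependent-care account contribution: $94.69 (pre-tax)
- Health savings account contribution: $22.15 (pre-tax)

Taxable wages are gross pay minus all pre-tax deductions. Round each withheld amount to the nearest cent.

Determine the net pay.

$1454.36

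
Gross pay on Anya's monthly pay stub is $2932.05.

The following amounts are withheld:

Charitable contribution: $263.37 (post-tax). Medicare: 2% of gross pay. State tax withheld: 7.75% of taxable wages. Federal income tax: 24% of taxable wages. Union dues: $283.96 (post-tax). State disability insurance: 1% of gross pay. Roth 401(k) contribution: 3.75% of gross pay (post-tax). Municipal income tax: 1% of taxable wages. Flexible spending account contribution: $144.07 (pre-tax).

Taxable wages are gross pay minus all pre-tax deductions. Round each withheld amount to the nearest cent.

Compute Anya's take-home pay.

$1129.67

Flexible spending account contribution: $144.07
Taxable wages = $2932.05 − $144.07 = $2787.98
Municipal income tax: $2787.98 × 0.01 = $27.88
State tax withheld: $2787.98 × 0.0775 = $216.07
Federal income tax: $2787.98 × 0.24 = $669.12
Medicare: $2932.05 × 0.02 = $58.64
State disability insurance: $2932.05 × 0.01 = $29.32
Roth 401(k) contribution: $2932.05 × 0.0375 = $109.95
Union dues: $283.96
Charitable contribution: $263.37
Total deductions = $144.07 + $27.88 + $216.07 + $669.12 + $58.64 + $29.32 + $109.95 + $283.96 + $263.37 = $1802.38
Net pay = $2932.05 − $1802.38 = $1129.67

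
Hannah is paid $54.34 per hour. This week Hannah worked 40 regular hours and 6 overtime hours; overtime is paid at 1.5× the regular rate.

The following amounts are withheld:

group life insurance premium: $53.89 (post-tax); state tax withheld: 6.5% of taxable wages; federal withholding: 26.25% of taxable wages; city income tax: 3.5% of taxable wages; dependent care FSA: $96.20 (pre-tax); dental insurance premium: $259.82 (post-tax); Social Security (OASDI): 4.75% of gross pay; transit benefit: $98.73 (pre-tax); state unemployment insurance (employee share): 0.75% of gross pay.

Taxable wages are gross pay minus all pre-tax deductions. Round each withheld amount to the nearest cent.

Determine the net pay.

Regular pay: 40 × $54.34 = $2,173.60
Overtime pay: 6 × $54.34 × 1.5 = $489.06
Gross pay = $2,173.60 + $489.06 = $2,662.66
Transit benefit: $98.73
Dependent care FSA: $96.20
Pre-tax total = $98.73 + $96.20 = $194.93
Taxable wages = $2,662.66 − $194.93 = $2,467.73
State tax withheld: $2,467.73 × 0.065 = $160.40
Federal withholding: $2,467.73 × 0.2625 = $647.78
City income tax: $2,467.73 × 0.035 = $86.37
Social Security (OASDI): $2,662.66 × 0.0475 = $126.48
State unemployment insurance (employee share): $2,662.66 × 0.0075 = $19.97
Group life insurance premium: $53.89
Dental insurance premium: $259.82
Total deductions = $98.73 + $96.20 + $160.40 + $647.78 + $86.37 + $126.48 + $19.97 + $53.89 + $259.82 = $1,549.64
Net pay = $2,662.66 − $1,549.64 = $1,113.02

$1,113.02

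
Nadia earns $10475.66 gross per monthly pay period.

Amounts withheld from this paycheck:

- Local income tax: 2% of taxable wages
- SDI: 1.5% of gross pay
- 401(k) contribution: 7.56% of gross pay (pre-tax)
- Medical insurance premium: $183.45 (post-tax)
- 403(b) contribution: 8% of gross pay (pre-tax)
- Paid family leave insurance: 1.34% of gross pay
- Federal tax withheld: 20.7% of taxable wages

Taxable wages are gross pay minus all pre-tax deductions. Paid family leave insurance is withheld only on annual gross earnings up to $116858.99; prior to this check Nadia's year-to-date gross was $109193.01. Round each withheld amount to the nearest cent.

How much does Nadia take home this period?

$6394.39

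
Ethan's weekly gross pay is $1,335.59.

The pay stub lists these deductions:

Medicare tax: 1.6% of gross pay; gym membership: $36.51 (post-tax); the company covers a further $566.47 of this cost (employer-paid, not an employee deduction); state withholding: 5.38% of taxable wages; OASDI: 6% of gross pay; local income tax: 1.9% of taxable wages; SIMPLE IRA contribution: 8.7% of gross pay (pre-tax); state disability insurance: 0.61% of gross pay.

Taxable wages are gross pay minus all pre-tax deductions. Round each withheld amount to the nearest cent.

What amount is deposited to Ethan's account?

$984.45

SIMPLE IRA contribution: $1,335.59 × 0.087 = $116.20
Taxable wages = $1,335.59 − $116.20 = $1,219.39
Local income tax: $1,219.39 × 0.019 = $23.17
State withholding: $1,219.39 × 0.0538 = $65.60
Medicare tax: $1,335.59 × 0.016 = $21.37
State disability insurance: $1,335.59 × 0.0061 = $8.15
OASDI: $1,335.59 × 0.06 = $80.14
Gym membership: $36.51
(Employer's $566.47 toward gym membership is not withheld from the employee.)
Total deductions = $116.20 + $23.17 + $65.60 + $21.37 + $8.15 + $80.14 + $36.51 = $351.14
Net pay = $1,335.59 − $351.14 = $984.45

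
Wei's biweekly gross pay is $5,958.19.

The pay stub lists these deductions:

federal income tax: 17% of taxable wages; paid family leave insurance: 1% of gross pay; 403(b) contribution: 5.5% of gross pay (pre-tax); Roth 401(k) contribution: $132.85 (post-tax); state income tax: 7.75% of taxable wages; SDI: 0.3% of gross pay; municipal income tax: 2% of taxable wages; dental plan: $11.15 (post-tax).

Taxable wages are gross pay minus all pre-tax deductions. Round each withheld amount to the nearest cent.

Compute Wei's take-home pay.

403(b) contribution: $5,958.19 × 0.055 = $327.70
Taxable wages = $5,958.19 − $327.70 = $5,630.49
Federal income tax: $5,630.49 × 0.17 = $957.18
Municipal income tax: $5,630.49 × 0.02 = $112.61
State income tax: $5,630.49 × 0.0775 = $436.36
SDI: $5,958.19 × 0.003 = $17.87
Paid family leave insurance: $5,958.19 × 0.01 = $59.58
Roth 401(k) contribution: $132.85
Dental plan: $11.15
Total deductions = $327.70 + $957.18 + $112.61 + $436.36 + $17.87 + $59.58 + $132.85 + $11.15 = $2,055.30
Net pay = $5,958.19 − $2,055.30 = $3,902.89

$3,902.89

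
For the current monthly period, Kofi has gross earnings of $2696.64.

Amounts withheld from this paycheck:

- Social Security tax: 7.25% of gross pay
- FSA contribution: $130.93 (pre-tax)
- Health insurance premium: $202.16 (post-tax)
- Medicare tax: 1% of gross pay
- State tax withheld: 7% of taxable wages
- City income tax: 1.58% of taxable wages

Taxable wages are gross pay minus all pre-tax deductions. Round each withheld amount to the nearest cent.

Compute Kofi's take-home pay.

FSA contribution: $130.93
Taxable wages = $2696.64 − $130.93 = $2565.71
State tax withheld: $2565.71 × 0.07 = $179.60
City income tax: $2565.71 × 0.0158 = $40.54
Medicare tax: $2696.64 × 0.01 = $26.97
Social Security tax: $2696.64 × 0.0725 = $195.51
Health insurance premium: $202.16
Total deductions = $130.93 + $179.60 + $40.54 + $26.97 + $195.51 + $202.16 = $775.71
Net pay = $2696.64 − $775.71 = $1920.93

$1920.93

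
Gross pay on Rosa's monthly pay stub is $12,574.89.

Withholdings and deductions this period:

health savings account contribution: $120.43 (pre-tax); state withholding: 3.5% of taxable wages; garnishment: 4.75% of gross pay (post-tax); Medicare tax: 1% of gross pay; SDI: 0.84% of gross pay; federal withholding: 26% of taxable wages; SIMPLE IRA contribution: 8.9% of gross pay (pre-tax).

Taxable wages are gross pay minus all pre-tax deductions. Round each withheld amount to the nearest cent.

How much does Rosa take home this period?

$7,162.68

SIMPLE IRA contribution: $12,574.89 × 0.089 = $1,119.17
Health savings account contribution: $120.43
Pre-tax total = $1,119.17 + $120.43 = $1,239.60
Taxable wages = $12,574.89 − $1,239.60 = $11,335.29
State withholding: $11,335.29 × 0.035 = $396.74
Federal withholding: $11,335.29 × 0.26 = $2,947.18
SDI: $12,574.89 × 0.0084 = $105.63
Medicare tax: $12,574.89 × 0.01 = $125.75
Garnishment: $12,574.89 × 0.0475 = $597.31
Total deductions = $1,119.17 + $120.43 + $396.74 + $2,947.18 + $105.63 + $125.75 + $597.31 = $5,412.21
Net pay = $12,574.89 − $5,412.21 = $7,162.68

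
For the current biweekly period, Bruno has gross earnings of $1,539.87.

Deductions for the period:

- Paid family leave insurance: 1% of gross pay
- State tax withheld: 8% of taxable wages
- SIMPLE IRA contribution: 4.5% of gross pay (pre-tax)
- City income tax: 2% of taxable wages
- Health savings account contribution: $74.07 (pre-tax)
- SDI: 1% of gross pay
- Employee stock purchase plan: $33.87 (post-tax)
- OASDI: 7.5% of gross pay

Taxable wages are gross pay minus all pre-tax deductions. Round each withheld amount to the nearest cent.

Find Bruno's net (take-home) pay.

$1,076.70

Health savings account contribution: $74.07
SIMPLE IRA contribution: $1,539.87 × 0.045 = $69.29
Pre-tax total = $74.07 + $69.29 = $143.36
Taxable wages = $1,539.87 − $143.36 = $1,396.51
State tax withheld: $1,396.51 × 0.08 = $111.72
City income tax: $1,396.51 × 0.02 = $27.93
Paid family leave insurance: $1,539.87 × 0.01 = $15.40
OASDI: $1,539.87 × 0.075 = $115.49
SDI: $1,539.87 × 0.01 = $15.40
Employee stock purchase plan: $33.87
Total deductions = $74.07 + $69.29 + $111.72 + $27.93 + $15.40 + $115.49 + $15.40 + $33.87 = $463.17
Net pay = $1,539.87 − $463.17 = $1,076.70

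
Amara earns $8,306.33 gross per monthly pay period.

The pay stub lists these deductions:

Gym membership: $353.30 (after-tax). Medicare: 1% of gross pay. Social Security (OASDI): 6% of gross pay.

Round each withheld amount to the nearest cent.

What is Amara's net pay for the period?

$7,371.59

Medicare: $8,306.33 × 0.01 = $83.06
Social Security (OASDI): $8,306.33 × 0.06 = $498.38
Gym membership: $353.30
Total deductions = $83.06 + $498.38 + $353.30 = $934.74
Net pay = $8,306.33 − $934.74 = $7,371.59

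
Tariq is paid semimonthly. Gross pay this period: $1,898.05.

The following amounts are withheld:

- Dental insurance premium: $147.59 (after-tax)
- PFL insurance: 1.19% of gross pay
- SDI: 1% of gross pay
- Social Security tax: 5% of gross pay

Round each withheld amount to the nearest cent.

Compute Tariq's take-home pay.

PFL insurance: $1,898.05 × 0.0119 = $22.59
Social Security tax: $1,898.05 × 0.05 = $94.90
SDI: $1,898.05 × 0.01 = $18.98
Dental insurance premium: $147.59
Total deductions = $22.59 + $94.90 + $18.98 + $147.59 = $284.06
Net pay = $1,898.05 − $284.06 = $1,613.99

$1,613.99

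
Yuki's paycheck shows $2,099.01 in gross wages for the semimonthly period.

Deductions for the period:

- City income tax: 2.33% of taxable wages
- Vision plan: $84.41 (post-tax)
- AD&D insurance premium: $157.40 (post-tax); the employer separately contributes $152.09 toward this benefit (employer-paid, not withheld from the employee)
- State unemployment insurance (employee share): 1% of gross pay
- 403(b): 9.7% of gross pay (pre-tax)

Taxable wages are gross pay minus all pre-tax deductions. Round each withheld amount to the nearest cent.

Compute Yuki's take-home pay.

$1,588.45

403(b): $2,099.01 × 0.097 = $203.60
Taxable wages = $2,099.01 − $203.60 = $1,895.41
City income tax: $1,895.41 × 0.0233 = $44.16
State unemployment insurance (employee share): $2,099.01 × 0.01 = $20.99
Vision plan: $84.41
AD&D insurance premium: $157.40
(Employer's $152.09 toward AD&D insurance premium is not withheld from the employee.)
Total deductions = $203.60 + $44.16 + $20.99 + $84.41 + $157.40 = $510.56
Net pay = $2,099.01 − $510.56 = $1,588.45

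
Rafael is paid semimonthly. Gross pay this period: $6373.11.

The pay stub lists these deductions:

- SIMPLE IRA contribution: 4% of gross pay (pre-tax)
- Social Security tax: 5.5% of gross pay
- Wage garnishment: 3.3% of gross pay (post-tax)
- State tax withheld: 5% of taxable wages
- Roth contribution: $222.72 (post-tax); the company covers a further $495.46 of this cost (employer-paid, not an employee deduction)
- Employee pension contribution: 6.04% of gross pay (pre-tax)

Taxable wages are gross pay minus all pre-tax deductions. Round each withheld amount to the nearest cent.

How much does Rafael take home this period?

SIMPLE IRA contribution: $6373.11 × 0.04 = $254.92
Employee pension contribution: $6373.11 × 0.0604 = $384.94
Pre-tax total = $254.92 + $384.94 = $639.86
Taxable wages = $6373.11 − $639.86 = $5733.25
State tax withheld: $5733.25 × 0.05 = $286.66
Social Security tax: $6373.11 × 0.055 = $350.52
Wage garnishment: $6373.11 × 0.033 = $210.31
Roth contribution: $222.72
(Employer's $495.46 toward Roth contribution is not withheld from the employee.)
Total deductions = $254.92 + $384.94 + $286.66 + $350.52 + $210.31 + $222.72 = $1710.07
Net pay = $6373.11 − $1710.07 = $4663.04

$4663.04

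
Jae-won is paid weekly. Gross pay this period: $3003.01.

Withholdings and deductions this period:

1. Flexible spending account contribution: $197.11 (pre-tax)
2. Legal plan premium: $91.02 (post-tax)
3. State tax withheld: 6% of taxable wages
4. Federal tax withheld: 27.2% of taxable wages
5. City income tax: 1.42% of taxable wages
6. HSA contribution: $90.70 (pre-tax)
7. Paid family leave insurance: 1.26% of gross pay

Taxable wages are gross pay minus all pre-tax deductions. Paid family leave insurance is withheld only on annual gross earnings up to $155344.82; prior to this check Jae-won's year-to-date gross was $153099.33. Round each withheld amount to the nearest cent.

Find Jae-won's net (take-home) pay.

HSA contribution: $90.70
Flexible spending account contribution: $197.11
Pre-tax total = $90.70 + $197.11 = $287.81
Taxable wages = $3003.01 − $287.81 = $2715.20
City income tax: $2715.20 × 0.0142 = $38.56
State tax withheld: $2715.20 × 0.06 = $162.91
Federal tax withheld: $2715.20 × 0.272 = $738.53
Paid family leave insurance: only $155344.82 − $153099.33 = $2245.49 of this check is subject → $2245.49 × 0.0126 = $28.29
Legal plan premium: $91.02
Total deductions = $90.70 + $197.11 + $38.56 + $162.91 + $738.53 + $28.29 + $91.02 = $1347.12
Net pay = $3003.01 − $1347.12 = $1655.89

$1655.89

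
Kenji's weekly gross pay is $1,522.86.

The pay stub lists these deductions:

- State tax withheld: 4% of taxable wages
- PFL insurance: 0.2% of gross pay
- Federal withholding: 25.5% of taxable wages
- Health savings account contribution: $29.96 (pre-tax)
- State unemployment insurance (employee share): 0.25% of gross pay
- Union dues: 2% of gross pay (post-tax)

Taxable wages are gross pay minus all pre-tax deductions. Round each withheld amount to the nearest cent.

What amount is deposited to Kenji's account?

Health savings account contribution: $29.96
Taxable wages = $1,522.86 − $29.96 = $1,492.90
Federal withholding: $1,492.90 × 0.255 = $380.69
State tax withheld: $1,492.90 × 0.04 = $59.72
State unemployment insurance (employee share): $1,522.86 × 0.0025 = $3.81
PFL insurance: $1,522.86 × 0.002 = $3.05
Union dues: $1,522.86 × 0.02 = $30.46
Total deductions = $29.96 + $380.69 + $59.72 + $3.81 + $3.05 + $30.46 = $507.69
Net pay = $1,522.86 − $507.69 = $1,015.17

$1,015.17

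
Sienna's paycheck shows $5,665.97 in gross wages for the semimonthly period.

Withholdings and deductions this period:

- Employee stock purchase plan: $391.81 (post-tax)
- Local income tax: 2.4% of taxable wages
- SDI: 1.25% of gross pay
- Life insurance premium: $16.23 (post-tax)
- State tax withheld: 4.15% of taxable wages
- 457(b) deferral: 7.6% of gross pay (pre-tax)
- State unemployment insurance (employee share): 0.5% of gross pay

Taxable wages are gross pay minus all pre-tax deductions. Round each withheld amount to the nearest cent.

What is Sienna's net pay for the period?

457(b) deferral: $5,665.97 × 0.076 = $430.61
Taxable wages = $5,665.97 − $430.61 = $5,235.36
Local income tax: $5,235.36 × 0.024 = $125.65
State tax withheld: $5,235.36 × 0.0415 = $217.27
State unemployment insurance (employee share): $5,665.97 × 0.005 = $28.33
SDI: $5,665.97 × 0.0125 = $70.82
Employee stock purchase plan: $391.81
Life insurance premium: $16.23
Total deductions = $430.61 + $125.65 + $217.27 + $28.33 + $70.82 + $391.81 + $16.23 = $1,280.72
Net pay = $5,665.97 − $1,280.72 = $4,385.25

$4,385.25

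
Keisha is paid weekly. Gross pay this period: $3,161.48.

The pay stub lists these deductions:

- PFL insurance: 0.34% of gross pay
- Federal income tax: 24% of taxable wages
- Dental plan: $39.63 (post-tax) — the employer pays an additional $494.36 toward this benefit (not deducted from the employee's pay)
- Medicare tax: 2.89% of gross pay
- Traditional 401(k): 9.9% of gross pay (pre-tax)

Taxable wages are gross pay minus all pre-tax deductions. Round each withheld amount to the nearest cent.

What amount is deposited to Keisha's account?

$2,023.10

Traditional 401(k): $3,161.48 × 0.099 = $312.99
Taxable wages = $3,161.48 − $312.99 = $2,848.49
Federal income tax: $2,848.49 × 0.24 = $683.64
Medicare tax: $3,161.48 × 0.0289 = $91.37
PFL insurance: $3,161.48 × 0.0034 = $10.75
Dental plan: $39.63
(Employer's $494.36 toward dental plan is not withheld from the employee.)
Total deductions = $312.99 + $683.64 + $91.37 + $10.75 + $39.63 = $1,138.38
Net pay = $3,161.48 − $1,138.38 = $2,023.10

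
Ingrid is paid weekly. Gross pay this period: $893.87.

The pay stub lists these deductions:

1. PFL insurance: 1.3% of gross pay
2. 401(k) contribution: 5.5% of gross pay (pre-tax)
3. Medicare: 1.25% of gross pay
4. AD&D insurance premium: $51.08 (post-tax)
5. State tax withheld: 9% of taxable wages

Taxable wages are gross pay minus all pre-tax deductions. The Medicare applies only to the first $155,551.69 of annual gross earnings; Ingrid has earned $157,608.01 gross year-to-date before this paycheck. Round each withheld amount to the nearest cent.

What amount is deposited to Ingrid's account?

$705.99

401(k) contribution: $893.87 × 0.055 = $49.16
Taxable wages = $893.87 − $49.16 = $844.71
State tax withheld: $844.71 × 0.09 = $76.02
Medicare: annual cap $155,551.69 already reached (YTD $157,608.01), so $0.00
PFL insurance: $893.87 × 0.013 = $11.62
AD&D insurance premium: $51.08
Total deductions = $49.16 + $76.02 + $0.00 + $11.62 + $51.08 = $187.88
Net pay = $893.87 − $187.88 = $705.99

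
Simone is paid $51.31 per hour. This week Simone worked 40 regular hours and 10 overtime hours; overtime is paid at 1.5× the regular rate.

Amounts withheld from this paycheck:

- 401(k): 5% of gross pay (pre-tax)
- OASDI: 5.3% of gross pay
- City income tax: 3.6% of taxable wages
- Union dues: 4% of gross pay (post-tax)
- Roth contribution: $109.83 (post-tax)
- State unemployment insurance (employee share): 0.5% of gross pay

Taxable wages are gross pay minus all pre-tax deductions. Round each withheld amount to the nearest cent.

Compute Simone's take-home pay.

Regular pay: 40 × $51.31 = $2052.40
Overtime pay: 10 × $51.31 × 1.5 = $769.65
Gross pay = $2052.40 + $769.65 = $2822.05
401(k): $2822.05 × 0.05 = $141.10
Taxable wages = $2822.05 − $141.10 = $2680.95
City income tax: $2680.95 × 0.036 = $96.51
OASDI: $2822.05 × 0.053 = $149.57
State unemployment insurance (employee share): $2822.05 × 0.005 = $14.11
Roth contribution: $109.83
Union dues: $2822.05 × 0.04 = $112.88
Total deductions = $141.10 + $96.51 + $149.57 + $14.11 + $109.83 + $112.88 = $624.00
Net pay = $2822.05 − $624.00 = $2198.05

$2198.05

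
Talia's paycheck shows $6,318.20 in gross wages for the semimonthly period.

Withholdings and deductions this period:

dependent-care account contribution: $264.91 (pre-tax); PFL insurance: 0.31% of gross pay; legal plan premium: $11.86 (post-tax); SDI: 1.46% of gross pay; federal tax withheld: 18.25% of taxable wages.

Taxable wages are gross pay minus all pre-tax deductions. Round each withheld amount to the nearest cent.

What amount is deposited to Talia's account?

$4,824.86

Dependent-care account contribution: $264.91
Taxable wages = $6,318.20 − $264.91 = $6,053.29
Federal tax withheld: $6,053.29 × 0.1825 = $1,104.73
SDI: $6,318.20 × 0.0146 = $92.25
PFL insurance: $6,318.20 × 0.0031 = $19.59
Legal plan premium: $11.86
Total deductions = $264.91 + $1,104.73 + $92.25 + $19.59 + $11.86 = $1,493.34
Net pay = $6,318.20 − $1,493.34 = $4,824.86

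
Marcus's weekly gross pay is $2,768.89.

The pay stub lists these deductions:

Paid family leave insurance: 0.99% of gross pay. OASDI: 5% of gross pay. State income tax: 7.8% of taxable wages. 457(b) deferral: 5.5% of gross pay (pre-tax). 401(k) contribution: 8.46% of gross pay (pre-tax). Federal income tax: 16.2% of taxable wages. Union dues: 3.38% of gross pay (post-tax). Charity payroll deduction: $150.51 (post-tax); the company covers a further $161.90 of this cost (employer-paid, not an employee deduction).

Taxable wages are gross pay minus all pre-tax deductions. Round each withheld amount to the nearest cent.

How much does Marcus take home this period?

401(k) contribution: $2,768.89 × 0.0846 = $234.25
457(b) deferral: $2,768.89 × 0.055 = $152.29
Pre-tax total = $234.25 + $152.29 = $386.54
Taxable wages = $2,768.89 − $386.54 = $2,382.35
State income tax: $2,382.35 × 0.078 = $185.82
Federal income tax: $2,382.35 × 0.162 = $385.94
Paid family leave insurance: $2,768.89 × 0.0099 = $27.41
OASDI: $2,768.89 × 0.05 = $138.44
Union dues: $2,768.89 × 0.0338 = $93.59
Charity payroll deduction: $150.51
(Employer's $161.90 toward charity payroll deduction is not withheld from the employee.)
Total deductions = $234.25 + $152.29 + $185.82 + $385.94 + $27.41 + $138.44 + $93.59 + $150.51 = $1,368.25
Net pay = $2,768.89 − $1,368.25 = $1,400.64

$1,400.64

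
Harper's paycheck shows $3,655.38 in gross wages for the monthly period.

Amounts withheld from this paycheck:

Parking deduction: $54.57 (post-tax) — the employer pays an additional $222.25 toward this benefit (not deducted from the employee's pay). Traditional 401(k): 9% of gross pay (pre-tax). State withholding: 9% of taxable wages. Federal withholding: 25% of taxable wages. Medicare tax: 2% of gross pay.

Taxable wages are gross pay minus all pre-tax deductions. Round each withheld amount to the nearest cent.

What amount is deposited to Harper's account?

$2,067.74

Traditional 401(k): $3,655.38 × 0.09 = $328.98
Taxable wages = $3,655.38 − $328.98 = $3,326.40
Federal withholding: $3,326.40 × 0.25 = $831.60
State withholding: $3,326.40 × 0.09 = $299.38
Medicare tax: $3,655.38 × 0.02 = $73.11
Parking deduction: $54.57
(Employer's $222.25 toward parking deduction is not withheld from the employee.)
Total deductions = $328.98 + $831.60 + $299.38 + $73.11 + $54.57 = $1,587.64
Net pay = $3,655.38 − $1,587.64 = $2,067.74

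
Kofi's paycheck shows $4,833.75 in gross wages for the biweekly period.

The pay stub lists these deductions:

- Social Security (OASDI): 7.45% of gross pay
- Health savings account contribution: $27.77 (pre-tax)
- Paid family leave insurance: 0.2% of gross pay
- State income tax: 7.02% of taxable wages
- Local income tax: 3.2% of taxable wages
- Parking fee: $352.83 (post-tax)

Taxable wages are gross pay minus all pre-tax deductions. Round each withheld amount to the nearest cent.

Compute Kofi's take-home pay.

$3,592.20

Health savings account contribution: $27.77
Taxable wages = $4,833.75 − $27.77 = $4,805.98
State income tax: $4,805.98 × 0.0702 = $337.38
Local income tax: $4,805.98 × 0.032 = $153.79
Paid family leave insurance: $4,833.75 × 0.002 = $9.67
Social Security (OASDI): $4,833.75 × 0.0745 = $360.11
Parking fee: $352.83
Total deductions = $27.77 + $337.38 + $153.79 + $9.67 + $360.11 + $352.83 = $1,241.55
Net pay = $4,833.75 − $1,241.55 = $3,592.20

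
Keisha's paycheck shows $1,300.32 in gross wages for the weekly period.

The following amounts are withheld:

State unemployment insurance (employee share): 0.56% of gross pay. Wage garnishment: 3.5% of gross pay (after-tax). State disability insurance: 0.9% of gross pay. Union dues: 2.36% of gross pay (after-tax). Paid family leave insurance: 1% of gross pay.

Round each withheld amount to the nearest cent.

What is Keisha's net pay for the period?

$1,192.14

State unemployment insurance (employee share): $1,300.32 × 0.0056 = $7.28
Paid family leave insurance: $1,300.32 × 0.01 = $13.00
State disability insurance: $1,300.32 × 0.009 = $11.70
Union dues: $1,300.32 × 0.0236 = $30.69
Wage garnishment: $1,300.32 × 0.035 = $45.51
Total deductions = $7.28 + $13.00 + $11.70 + $30.69 + $45.51 = $108.18
Net pay = $1,300.32 − $108.18 = $1,192.14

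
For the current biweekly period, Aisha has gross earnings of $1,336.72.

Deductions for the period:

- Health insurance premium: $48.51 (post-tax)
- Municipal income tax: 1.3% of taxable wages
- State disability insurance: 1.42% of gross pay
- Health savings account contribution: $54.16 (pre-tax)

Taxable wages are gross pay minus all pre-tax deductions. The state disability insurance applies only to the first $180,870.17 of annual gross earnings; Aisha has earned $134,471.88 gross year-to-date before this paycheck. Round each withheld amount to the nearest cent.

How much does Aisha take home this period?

Health savings account contribution: $54.16
Taxable wages = $1,336.72 − $54.16 = $1,282.56
Municipal income tax: $1,282.56 × 0.013 = $16.67
State disability insurance: cap not yet reached, full $1,336.72 is subject → $1,336.72 × 0.0142 = $18.98
Health insurance premium: $48.51
Total deductions = $54.16 + $16.67 + $18.98 + $48.51 = $138.32
Net pay = $1,336.72 − $138.32 = $1,198.40

$1,198.40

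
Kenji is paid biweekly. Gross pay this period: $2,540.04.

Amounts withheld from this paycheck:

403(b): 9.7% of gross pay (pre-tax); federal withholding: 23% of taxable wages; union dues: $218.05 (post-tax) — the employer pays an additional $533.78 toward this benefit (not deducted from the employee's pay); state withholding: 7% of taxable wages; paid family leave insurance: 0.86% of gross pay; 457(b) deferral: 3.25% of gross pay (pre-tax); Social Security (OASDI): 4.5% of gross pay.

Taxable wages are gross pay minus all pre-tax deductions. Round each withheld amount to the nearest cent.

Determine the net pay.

$1,193.58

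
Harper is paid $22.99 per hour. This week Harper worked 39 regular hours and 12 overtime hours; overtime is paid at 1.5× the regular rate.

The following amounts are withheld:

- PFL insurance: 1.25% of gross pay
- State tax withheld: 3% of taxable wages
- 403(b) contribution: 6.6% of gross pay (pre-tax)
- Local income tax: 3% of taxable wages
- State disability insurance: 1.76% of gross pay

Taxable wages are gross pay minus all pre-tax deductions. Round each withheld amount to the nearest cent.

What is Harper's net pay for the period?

Regular pay: 39 × $22.99 = $896.61
Overtime pay: 12 × $22.99 × 1.5 = $413.82
Gross pay = $896.61 + $413.82 = $1,310.43
403(b) contribution: $1,310.43 × 0.066 = $86.49
Taxable wages = $1,310.43 − $86.49 = $1,223.94
State tax withheld: $1,223.94 × 0.03 = $36.72
Local income tax: $1,223.94 × 0.03 = $36.72
State disability insurance: $1,310.43 × 0.0176 = $23.06
PFL insurance: $1,310.43 × 0.0125 = $16.38
Total deductions = $86.49 + $36.72 + $36.72 + $23.06 + $16.38 = $199.37
Net pay = $1,310.43 − $199.37 = $1,111.06

$1,111.06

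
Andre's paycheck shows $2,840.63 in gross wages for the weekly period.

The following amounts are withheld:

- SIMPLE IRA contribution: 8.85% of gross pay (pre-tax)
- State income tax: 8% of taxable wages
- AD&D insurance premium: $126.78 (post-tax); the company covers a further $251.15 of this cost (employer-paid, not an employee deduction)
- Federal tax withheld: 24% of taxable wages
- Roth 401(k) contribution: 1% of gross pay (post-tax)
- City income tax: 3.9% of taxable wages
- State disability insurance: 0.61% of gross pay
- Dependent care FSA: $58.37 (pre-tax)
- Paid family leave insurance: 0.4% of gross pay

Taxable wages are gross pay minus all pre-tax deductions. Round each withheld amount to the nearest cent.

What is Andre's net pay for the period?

Dependent care FSA: $58.37
SIMPLE IRA contribution: $2,840.63 × 0.0885 = $251.40
Pre-tax total = $58.37 + $251.40 = $309.77
Taxable wages = $2,840.63 − $309.77 = $2,530.86
City income tax: $2,530.86 × 0.039 = $98.70
State income tax: $2,530.86 × 0.08 = $202.47
Federal tax withheld: $2,530.86 × 0.24 = $607.41
State disability insurance: $2,840.63 × 0.0061 = $17.33
Paid family leave insurance: $2,840.63 × 0.004 = $11.36
AD&D insurance premium: $126.78
Roth 401(k) contribution: $2,840.63 × 0.01 = $28.41
(Employer's $251.15 toward AD&D insurance premium is not withheld from the employee.)
Total deductions = $58.37 + $251.40 + $98.70 + $202.47 + $607.41 + $17.33 + $11.36 + $126.78 + $28.41 = $1,402.23
Net pay = $2,840.63 − $1,402.23 = $1,438.40

$1,438.40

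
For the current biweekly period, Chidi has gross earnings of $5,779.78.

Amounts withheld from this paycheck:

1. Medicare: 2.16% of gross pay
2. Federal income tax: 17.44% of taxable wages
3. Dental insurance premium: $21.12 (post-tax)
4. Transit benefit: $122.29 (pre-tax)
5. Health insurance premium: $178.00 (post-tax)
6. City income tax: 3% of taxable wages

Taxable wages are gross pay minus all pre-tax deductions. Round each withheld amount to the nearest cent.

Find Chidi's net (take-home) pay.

Transit benefit: $122.29
Taxable wages = $5,779.78 − $122.29 = $5,657.49
Federal income tax: $5,657.49 × 0.1744 = $986.67
City income tax: $5,657.49 × 0.03 = $169.72
Medicare: $5,779.78 × 0.0216 = $124.84
Health insurance premium: $178.00
Dental insurance premium: $21.12
Total deductions = $122.29 + $986.67 + $169.72 + $124.84 + $178.00 + $21.12 = $1,602.64
Net pay = $5,779.78 − $1,602.64 = $4,177.14

$4,177.14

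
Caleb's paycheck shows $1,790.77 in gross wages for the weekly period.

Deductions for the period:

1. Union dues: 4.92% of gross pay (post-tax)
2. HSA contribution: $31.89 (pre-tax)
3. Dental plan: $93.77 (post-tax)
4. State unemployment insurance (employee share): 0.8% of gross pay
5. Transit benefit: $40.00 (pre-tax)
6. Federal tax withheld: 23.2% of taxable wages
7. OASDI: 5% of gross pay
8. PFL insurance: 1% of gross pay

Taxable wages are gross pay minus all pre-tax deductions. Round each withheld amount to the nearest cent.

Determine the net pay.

$1,016.44

Transit benefit: $40.00
HSA contribution: $31.89
Pre-tax total = $40.00 + $31.89 = $71.89
Taxable wages = $1,790.77 − $71.89 = $1,718.88
Federal tax withheld: $1,718.88 × 0.232 = $398.78
PFL insurance: $1,790.77 × 0.01 = $17.91
State unemployment insurance (employee share): $1,790.77 × 0.008 = $14.33
OASDI: $1,790.77 × 0.05 = $89.54
Union dues: $1,790.77 × 0.0492 = $88.11
Dental plan: $93.77
Total deductions = $40.00 + $31.89 + $398.78 + $17.91 + $14.33 + $89.54 + $88.11 + $93.77 = $774.33
Net pay = $1,790.77 − $774.33 = $1,016.44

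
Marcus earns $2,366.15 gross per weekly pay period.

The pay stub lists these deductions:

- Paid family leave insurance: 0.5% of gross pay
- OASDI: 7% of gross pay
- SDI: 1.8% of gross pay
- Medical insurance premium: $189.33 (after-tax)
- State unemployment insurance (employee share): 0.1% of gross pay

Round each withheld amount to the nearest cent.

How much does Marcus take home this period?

$1,954.40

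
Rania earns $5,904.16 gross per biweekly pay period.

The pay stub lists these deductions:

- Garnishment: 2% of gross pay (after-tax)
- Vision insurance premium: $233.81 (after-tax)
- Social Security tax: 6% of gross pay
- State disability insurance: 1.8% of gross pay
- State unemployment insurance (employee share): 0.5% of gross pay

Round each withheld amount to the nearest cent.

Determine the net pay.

State unemployment insurance (employee share): $5,904.16 × 0.005 = $29.52
State disability insurance: $5,904.16 × 0.018 = $106.27
Social Security tax: $5,904.16 × 0.06 = $354.25
Garnishment: $5,904.16 × 0.02 = $118.08
Vision insurance premium: $233.81
Total deductions = $29.52 + $106.27 + $354.25 + $118.08 + $233.81 = $841.93
Net pay = $5,904.16 − $841.93 = $5,062.23

$5,062.23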